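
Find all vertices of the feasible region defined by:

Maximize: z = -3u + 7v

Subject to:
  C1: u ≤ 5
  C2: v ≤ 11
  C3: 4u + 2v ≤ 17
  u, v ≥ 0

(0, 0), (4.25, 0), (0, 8.5)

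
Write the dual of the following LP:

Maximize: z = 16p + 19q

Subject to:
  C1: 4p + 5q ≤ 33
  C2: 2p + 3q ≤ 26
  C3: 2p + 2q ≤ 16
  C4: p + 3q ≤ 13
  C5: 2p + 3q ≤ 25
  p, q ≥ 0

Primal max cᵀx s.t. Ax ≤ b, x ≥ 0  →  Dual min bᵀy s.t. Aᵀy ≥ c, y ≥ 0.

Minimize: z = 33y1 + 26y2 + 16y3 + 13y4 + 25y5

Subject to:
  4y1 + 2y2 + 2y3 + y4 + 2y5 ≥ 16
  5y1 + 3y2 + 2y3 + 3y4 + 3y5 ≥ 19
  y1, y2, y3, y4, y5 ≥ 0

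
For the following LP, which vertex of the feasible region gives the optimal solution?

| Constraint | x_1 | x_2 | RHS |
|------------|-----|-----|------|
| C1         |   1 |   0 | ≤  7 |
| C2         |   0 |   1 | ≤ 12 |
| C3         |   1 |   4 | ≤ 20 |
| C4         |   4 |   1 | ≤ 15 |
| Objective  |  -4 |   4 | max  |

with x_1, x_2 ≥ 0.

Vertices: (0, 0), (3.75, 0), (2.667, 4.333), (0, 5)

Evaluate the objective at each vertex of the feasible region:
  z(0, 0) = 0
  z(3.75, 0) = -15
  z(2.667, 4.333) = 6.667
  z(0, 5) = 20  ←
The maximum is at x_1 = 0, x_2 = 5.

(0, 5)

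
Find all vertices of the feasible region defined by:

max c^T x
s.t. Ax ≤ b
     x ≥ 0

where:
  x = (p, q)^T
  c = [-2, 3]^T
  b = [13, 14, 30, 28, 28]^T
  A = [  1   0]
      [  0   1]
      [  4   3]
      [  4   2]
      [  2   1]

(0, 0), (7, 0), (6, 2), (0, 10)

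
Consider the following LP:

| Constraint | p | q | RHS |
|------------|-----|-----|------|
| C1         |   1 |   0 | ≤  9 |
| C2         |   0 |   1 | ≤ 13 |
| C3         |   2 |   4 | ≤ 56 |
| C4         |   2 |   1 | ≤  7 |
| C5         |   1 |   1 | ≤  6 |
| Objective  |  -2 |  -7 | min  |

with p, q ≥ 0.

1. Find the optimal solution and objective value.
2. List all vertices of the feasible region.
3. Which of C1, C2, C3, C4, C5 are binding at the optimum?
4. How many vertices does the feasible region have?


1. p = 0, q = 6, z = -42
2. (0, 0), (3.5, 0), (1, 5), (0, 6)
3. C5
4. 4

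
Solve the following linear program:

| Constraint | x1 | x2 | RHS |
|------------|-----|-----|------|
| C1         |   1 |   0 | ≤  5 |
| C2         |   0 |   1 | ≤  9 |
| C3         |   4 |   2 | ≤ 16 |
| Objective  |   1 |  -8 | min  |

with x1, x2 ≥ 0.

Evaluate the objective at each vertex of the feasible region:
  z(0, 0) = 0
  z(4, 0) = 4
  z(0, 8) = -64  ←
The minimum is at x1 = 0, x2 = 8.

x1 = 0, x2 = 8, z = -64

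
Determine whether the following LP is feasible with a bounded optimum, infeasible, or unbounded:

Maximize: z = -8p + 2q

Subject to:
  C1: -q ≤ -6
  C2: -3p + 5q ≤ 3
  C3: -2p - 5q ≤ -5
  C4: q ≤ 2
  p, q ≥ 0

Infeasible (no feasible solution exists)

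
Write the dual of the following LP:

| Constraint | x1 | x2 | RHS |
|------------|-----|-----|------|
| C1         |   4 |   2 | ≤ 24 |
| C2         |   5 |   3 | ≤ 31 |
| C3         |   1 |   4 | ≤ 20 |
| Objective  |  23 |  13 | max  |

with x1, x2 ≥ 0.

Primal max cᵀx s.t. Ax ≤ b, x ≥ 0  →  Dual min bᵀy s.t. Aᵀy ≥ c, y ≥ 0.

Minimize: z = 24y1 + 31y2 + 20y3

Subject to:
  4y1 + 5y2 + y3 ≥ 23
  2y1 + 3y2 + 4y3 ≥ 13
  y1, y2, y3 ≥ 0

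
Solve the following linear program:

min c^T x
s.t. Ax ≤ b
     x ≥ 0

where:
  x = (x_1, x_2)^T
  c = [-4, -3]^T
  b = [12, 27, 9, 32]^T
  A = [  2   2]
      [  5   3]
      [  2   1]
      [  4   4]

Evaluate the objective at each vertex of the feasible region:
  z(0, 0) = 0
  z(4.5, 0) = -18
  z(3, 3) = -21  ←
  z(0, 6) = -18
The minimum is at x_1 = 3, x_2 = 3.

x_1 = 3, x_2 = 3, z = -21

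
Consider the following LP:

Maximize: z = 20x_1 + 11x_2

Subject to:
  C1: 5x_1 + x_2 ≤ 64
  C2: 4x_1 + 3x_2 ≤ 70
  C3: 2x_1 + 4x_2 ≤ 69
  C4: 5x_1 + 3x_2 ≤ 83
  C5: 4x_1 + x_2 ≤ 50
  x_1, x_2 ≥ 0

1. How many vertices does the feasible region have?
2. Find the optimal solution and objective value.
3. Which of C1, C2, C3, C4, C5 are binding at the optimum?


1. 5
2. x_1 = 10, x_2 = 10, z = 310
3. C2, C5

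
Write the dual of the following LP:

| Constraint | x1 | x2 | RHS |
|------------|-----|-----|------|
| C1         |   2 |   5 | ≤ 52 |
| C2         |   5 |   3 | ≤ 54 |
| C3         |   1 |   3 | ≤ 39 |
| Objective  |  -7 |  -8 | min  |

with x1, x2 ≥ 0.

Primal min cᵀx s.t. Ax ≤ b, x ≥ 0  →  Dual max −bᵀy s.t. Aᵀy ≥ −c, y ≥ 0.

Maximize: z = -52y1 - 54y2 - 39y3

Subject to:
  2y1 + 5y2 + y3 ≥ 7
  5y1 + 3y2 + 3y3 ≥ 8
  y1, y2, y3 ≥ 0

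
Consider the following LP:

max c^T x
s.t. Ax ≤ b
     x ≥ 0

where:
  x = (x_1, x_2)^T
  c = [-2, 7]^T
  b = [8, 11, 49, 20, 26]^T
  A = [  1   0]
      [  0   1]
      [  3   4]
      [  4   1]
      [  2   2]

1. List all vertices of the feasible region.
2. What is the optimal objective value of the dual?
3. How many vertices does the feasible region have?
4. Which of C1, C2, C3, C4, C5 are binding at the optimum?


1. (0, 0), (5, 0), (2.385, 10.46), (1.667, 11), (0, 11)
2. 77
3. 5
4. C2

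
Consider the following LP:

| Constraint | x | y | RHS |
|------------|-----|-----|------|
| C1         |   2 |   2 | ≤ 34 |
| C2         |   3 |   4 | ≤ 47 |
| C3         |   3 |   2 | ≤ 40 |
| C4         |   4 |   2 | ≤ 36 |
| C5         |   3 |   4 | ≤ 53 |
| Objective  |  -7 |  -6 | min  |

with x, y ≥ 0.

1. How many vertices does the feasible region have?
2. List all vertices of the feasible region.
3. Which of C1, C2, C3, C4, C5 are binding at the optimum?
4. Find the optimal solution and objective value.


1. 4
2. (0, 0), (9, 0), (5, 8), (0, 11.75)
3. C2, C4
4. x = 5, y = 8, z = -83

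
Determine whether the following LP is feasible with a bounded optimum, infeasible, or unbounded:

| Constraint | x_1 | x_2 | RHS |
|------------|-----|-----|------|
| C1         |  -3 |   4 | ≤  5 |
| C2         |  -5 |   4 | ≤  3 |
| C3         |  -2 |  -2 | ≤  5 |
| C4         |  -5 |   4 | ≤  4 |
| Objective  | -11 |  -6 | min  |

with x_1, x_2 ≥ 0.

Unbounded (objective can decrease without bound)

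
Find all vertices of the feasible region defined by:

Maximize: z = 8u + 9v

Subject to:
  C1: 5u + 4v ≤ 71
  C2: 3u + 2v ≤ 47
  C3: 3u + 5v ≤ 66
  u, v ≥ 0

(0, 0), (14.2, 0), (7, 9), (0, 13.2)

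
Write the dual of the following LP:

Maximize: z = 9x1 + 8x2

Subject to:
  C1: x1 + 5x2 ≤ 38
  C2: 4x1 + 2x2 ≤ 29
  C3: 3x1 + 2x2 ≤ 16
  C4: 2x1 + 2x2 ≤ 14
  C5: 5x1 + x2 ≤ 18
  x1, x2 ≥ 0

Primal max cᵀx s.t. Ax ≤ b, x ≥ 0  →  Dual min bᵀy s.t. Aᵀy ≥ c, y ≥ 0.

Minimize: z = 38y1 + 29y2 + 16y3 + 14y4 + 18y5

Subject to:
  y1 + 4y2 + 3y3 + 2y4 + 5y5 ≥ 9
  5y1 + 2y2 + 2y3 + 2y4 + y5 ≥ 8
  y1, y2, y3, y4, y5 ≥ 0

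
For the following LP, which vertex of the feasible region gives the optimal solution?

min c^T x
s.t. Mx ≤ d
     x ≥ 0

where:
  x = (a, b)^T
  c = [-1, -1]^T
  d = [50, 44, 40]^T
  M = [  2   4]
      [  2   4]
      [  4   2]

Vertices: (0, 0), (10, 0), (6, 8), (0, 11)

Evaluate the objective at each vertex of the feasible region:
  z(0, 0) = 0
  z(10, 0) = -10
  z(6, 8) = -14  ←
  z(0, 11) = -11
The minimum is at a = 6, b = 8.

(6, 8)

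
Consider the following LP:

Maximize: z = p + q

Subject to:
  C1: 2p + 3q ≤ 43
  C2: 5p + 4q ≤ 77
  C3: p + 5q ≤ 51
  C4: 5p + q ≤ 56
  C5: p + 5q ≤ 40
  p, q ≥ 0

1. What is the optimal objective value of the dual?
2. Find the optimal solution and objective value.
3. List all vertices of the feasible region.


1. 16
2. p = 10, q = 6, z = 16
3. (0, 0), (11.2, 0), (10, 6), (0, 8)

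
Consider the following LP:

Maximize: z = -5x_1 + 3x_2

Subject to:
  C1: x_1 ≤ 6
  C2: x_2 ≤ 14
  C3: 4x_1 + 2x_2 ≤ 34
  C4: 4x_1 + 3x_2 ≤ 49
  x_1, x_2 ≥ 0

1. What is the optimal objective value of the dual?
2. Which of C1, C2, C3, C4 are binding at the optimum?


1. 42
2. C2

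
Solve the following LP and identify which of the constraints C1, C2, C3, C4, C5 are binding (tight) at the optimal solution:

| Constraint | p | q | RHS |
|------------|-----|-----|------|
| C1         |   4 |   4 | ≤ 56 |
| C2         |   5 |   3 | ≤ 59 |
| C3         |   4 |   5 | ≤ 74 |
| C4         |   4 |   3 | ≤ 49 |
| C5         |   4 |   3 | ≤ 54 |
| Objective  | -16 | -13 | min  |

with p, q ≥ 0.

At p = 7, q = 7, compute slack b - a·x for each constraint:
  C1: 56 − 56 = 0  (binding)
  C2: 59 − 56 = 3  (slack)
  C3: 74 − 63 = 11  (slack)
  C4: 49 − 49 = 0  (binding)
  C5: 54 − 49 = 5  (slack)

Optimal: p = 7, q = 7
Binding: C1, C4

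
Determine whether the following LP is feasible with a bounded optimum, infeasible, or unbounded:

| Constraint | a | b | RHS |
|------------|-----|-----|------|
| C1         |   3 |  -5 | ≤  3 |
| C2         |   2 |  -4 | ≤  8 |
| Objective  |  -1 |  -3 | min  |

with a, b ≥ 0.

Unbounded (objective can decrease without bound)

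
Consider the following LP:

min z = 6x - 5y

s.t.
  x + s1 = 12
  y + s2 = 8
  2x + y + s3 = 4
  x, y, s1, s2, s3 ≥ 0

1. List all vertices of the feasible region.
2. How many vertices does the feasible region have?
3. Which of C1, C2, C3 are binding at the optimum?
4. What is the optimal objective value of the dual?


1. (0, 0), (2, 0), (0, 4)
2. 3
3. C3
4. -20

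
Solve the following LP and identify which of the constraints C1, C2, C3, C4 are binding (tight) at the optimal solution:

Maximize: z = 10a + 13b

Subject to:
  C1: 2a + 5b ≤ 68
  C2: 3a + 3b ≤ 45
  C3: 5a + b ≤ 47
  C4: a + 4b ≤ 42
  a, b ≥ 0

At a = 6, b = 9, compute slack b - a·x for each constraint:
  C1: 68 − 57 = 11  (slack)
  C2: 45 − 45 = 0  (binding)
  C3: 47 − 39 = 8  (slack)
  C4: 42 − 42 = 0  (binding)

Optimal: a = 6, b = 9
Binding: C2, C4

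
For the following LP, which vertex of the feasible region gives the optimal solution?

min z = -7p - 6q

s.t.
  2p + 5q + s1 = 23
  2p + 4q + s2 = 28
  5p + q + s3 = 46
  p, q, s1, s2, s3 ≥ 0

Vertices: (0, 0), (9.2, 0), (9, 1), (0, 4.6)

Evaluate the objective at each vertex of the feasible region:
  z(0, 0) = 0
  z(9.2, 0) = -64.4
  z(9, 1) = -69  ←
  z(0, 4.6) = -27.6
The minimum is at p = 9, q = 1.

(9, 1)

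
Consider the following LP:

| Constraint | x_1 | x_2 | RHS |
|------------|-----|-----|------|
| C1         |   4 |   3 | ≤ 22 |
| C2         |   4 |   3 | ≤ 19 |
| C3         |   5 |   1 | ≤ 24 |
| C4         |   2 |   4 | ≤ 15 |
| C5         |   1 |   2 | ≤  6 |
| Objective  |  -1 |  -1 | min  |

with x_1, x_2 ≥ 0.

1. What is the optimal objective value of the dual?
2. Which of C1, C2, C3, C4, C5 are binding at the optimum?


1. -5
2. C2, C5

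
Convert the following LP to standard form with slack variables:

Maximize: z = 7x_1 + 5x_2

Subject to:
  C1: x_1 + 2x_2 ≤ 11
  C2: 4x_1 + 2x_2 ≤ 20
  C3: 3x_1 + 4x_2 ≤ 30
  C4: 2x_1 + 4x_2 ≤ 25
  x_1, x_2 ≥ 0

max z = 7x_1 + 5x_2

s.t.
  x_1 + 2x_2 + s1 = 11
  4x_1 + 2x_2 + s2 = 20
  3x_1 + 4x_2 + s3 = 30
  2x_1 + 4x_2 + s4 = 25
  x_1, x_2, s1, s2, s3, s4 ≥ 0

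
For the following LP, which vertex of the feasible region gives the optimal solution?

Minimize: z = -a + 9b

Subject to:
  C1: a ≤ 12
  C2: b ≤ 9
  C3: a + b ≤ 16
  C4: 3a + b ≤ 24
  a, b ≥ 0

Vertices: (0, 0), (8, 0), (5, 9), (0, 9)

Evaluate the objective at each vertex of the feasible region:
  z(0, 0) = 0
  z(8, 0) = -8  ←
  z(5, 9) = 76
  z(0, 9) = 81
The minimum is at a = 8, b = 0.

(8, 0)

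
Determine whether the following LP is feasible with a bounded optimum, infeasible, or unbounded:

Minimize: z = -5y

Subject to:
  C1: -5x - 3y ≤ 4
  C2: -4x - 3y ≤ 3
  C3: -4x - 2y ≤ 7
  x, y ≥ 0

Unbounded (objective can decrease without bound)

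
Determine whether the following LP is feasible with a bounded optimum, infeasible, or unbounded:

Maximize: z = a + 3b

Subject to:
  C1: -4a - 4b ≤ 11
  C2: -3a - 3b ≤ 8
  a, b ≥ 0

Unbounded (objective can increase without bound)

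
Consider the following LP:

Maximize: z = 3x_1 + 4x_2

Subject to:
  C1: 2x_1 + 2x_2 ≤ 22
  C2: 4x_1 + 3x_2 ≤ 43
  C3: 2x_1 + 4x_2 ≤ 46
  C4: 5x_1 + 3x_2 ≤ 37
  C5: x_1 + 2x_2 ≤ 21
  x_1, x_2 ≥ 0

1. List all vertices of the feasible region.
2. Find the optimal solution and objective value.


1. (0, 0), (7.4, 0), (2, 9), (1, 10), (0, 10.5)
2. x_1 = 1, x_2 = 10, z = 43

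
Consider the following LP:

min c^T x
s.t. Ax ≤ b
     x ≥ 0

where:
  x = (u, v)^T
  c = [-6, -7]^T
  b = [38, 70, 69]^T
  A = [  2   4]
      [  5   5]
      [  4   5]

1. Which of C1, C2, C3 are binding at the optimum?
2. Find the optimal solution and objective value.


1. C1, C2
2. u = 9, v = 5, z = -89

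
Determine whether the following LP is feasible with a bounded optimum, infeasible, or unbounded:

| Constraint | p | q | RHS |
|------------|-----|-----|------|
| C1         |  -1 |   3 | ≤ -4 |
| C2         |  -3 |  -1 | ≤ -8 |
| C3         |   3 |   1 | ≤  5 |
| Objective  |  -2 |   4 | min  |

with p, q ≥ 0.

Infeasible (no feasible solution exists)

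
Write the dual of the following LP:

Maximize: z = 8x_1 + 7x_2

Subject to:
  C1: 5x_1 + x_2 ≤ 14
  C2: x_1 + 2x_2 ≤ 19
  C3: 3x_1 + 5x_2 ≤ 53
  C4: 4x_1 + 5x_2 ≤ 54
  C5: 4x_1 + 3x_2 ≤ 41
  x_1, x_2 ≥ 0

Primal max cᵀx s.t. Ax ≤ b, x ≥ 0  →  Dual min bᵀy s.t. Aᵀy ≥ c, y ≥ 0.

Minimize: z = 14y1 + 19y2 + 53y3 + 54y4 + 41y5

Subject to:
  5y1 + y2 + 3y3 + 4y4 + 4y5 ≥ 8
  y1 + 2y2 + 5y3 + 5y4 + 3y5 ≥ 7
  y1, y2, y3, y4, y5 ≥ 0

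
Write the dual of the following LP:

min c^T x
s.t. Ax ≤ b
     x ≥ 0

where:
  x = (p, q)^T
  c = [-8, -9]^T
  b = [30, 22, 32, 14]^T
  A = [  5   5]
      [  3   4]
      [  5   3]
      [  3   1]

Primal min cᵀx s.t. Ax ≤ b, x ≥ 0  →  Dual max −bᵀy s.t. Aᵀy ≥ −c, y ≥ 0.

Maximize: z = -30y1 - 22y2 - 32y3 - 14y4

Subject to:
  5y1 + 3y2 + 5y3 + 3y4 ≥ 8
  5y1 + 4y2 + 3y3 + y4 ≥ 9
  y1, y2, y3, y4 ≥ 0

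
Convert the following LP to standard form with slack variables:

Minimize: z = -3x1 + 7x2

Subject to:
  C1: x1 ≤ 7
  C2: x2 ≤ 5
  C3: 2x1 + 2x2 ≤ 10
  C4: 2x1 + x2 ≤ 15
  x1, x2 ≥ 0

min z = -3x1 + 7x2

s.t.
  x1 + s1 = 7
  x2 + s2 = 5
  2x1 + 2x2 + s3 = 10
  2x1 + x2 + s4 = 15
  x1, x2, s1, s2, s3, s4 ≥ 0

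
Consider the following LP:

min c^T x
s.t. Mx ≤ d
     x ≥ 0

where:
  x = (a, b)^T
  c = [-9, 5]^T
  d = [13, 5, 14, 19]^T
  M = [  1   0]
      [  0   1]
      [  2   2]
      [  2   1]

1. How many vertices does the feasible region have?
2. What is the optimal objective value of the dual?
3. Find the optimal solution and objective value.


1. 4
2. -63
3. a = 7, b = 0, z = -63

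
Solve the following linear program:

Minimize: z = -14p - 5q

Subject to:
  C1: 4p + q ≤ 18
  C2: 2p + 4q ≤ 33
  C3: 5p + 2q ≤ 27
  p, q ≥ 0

Evaluate the objective at each vertex of the feasible region:
  z(0, 0) = 0
  z(4.5, 0) = -63
  z(3, 6) = -72  ←
  z(2.625, 6.938) = -71.44
  z(0, 8.25) = -41.25
The minimum is at p = 3, q = 6.

p = 3, q = 6, z = -72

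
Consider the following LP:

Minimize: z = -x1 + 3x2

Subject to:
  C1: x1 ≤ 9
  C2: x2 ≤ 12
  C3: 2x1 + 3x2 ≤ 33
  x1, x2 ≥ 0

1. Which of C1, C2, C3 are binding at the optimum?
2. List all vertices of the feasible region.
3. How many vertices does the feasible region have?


1. C1
2. (0, 0), (9, 0), (9, 5), (0, 11)
3. 4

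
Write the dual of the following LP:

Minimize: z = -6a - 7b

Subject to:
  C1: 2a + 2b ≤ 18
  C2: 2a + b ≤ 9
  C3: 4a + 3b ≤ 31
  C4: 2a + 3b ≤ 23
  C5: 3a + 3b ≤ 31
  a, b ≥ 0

Primal min cᵀx s.t. Ax ≤ b, x ≥ 0  →  Dual max −bᵀy s.t. Aᵀy ≥ −c, y ≥ 0.

Maximize: z = -18y1 - 9y2 - 31y3 - 23y4 - 31y5

Subject to:
  2y1 + 2y2 + 4y3 + 2y4 + 3y5 ≥ 6
  2y1 + y2 + 3y3 + 3y4 + 3y5 ≥ 7
  y1, y2, y3, y4, y5 ≥ 0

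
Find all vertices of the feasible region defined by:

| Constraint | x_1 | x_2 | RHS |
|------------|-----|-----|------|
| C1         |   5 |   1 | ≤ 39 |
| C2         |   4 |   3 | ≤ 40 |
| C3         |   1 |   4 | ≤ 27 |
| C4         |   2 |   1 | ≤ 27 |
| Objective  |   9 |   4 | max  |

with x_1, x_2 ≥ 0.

(0, 0), (7.8, 0), (7, 4), (6.077, 5.231), (0, 6.75)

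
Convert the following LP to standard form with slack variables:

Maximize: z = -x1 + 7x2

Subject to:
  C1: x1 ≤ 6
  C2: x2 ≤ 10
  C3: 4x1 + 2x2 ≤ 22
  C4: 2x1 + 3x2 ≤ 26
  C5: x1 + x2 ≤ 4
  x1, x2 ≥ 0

max z = -x1 + 7x2

s.t.
  x1 + s1 = 6
  x2 + s2 = 10
  4x1 + 2x2 + s3 = 22
  2x1 + 3x2 + s4 = 26
  x1 + x2 + s5 = 4
  x1, x2, s1, s2, s3, s4, s5 ≥ 0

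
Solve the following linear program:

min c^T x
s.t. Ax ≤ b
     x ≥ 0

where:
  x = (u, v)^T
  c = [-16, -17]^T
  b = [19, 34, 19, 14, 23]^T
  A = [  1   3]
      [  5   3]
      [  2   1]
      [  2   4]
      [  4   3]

Evaluate the objective at each vertex of the feasible region:
  z(0, 0) = 0
  z(5.75, 0) = -92
  z(5, 1) = -97  ←
  z(0, 3.5) = -59.5
The minimum is at u = 5, v = 1.

u = 5, v = 1, z = -97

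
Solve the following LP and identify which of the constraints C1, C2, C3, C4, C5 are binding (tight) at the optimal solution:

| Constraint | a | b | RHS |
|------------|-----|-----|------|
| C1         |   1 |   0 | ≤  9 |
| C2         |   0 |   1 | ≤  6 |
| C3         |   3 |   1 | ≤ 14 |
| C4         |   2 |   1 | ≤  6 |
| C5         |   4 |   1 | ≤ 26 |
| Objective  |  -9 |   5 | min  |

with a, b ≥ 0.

At a = 3, b = 0, compute slack b - a·x for each constraint:
  C1: 9 − 3 = 6  (slack)
  C2: 6 − 0 = 6  (slack)
  C3: 14 − 9 = 5  (slack)
  C4: 6 − 6 = 0  (binding)
  C5: 26 − 12 = 14  (slack)

Optimal: a = 3, b = 0
Binding: C4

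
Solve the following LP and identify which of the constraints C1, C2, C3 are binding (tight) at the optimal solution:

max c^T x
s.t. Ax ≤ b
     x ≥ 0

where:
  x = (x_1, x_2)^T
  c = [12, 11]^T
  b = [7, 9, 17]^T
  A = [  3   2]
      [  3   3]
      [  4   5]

At x_1 = 1, x_2 = 2, compute slack b - a·x for each constraint:
  C1: 7 − 7 = 0  (binding)
  C2: 9 − 9 = 0  (binding)
  C3: 17 − 14 = 3  (slack)

Optimal: x_1 = 1, x_2 = 2
Binding: C1, C2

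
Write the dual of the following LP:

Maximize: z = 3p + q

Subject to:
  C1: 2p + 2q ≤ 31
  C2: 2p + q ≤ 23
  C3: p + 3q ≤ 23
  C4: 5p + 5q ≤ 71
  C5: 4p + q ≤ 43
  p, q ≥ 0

Primal max cᵀx s.t. Ax ≤ b, x ≥ 0  →  Dual min bᵀy s.t. Aᵀy ≥ c, y ≥ 0.

Minimize: z = 31y1 + 23y2 + 23y3 + 71y4 + 43y5

Subject to:
  2y1 + 2y2 + y3 + 5y4 + 4y5 ≥ 3
  2y1 + y2 + 3y3 + 5y4 + y5 ≥ 1
  y1, y2, y3, y4, y5 ≥ 0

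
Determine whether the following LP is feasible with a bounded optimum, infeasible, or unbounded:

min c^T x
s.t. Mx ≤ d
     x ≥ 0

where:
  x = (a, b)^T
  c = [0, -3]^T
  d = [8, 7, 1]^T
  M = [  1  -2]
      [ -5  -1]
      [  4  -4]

Unbounded (objective can decrease without bound)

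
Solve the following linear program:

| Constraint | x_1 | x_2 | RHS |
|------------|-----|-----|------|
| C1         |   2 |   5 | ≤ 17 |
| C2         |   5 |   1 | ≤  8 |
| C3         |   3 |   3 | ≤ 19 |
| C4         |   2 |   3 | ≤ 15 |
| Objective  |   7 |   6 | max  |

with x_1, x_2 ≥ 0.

Evaluate the objective at each vertex of the feasible region:
  z(0, 0) = 0
  z(1.6, 0) = 11.2
  z(1, 3) = 25  ←
  z(0, 3.4) = 20.4
The maximum is at x_1 = 1, x_2 = 3.

x_1 = 1, x_2 = 3, z = 25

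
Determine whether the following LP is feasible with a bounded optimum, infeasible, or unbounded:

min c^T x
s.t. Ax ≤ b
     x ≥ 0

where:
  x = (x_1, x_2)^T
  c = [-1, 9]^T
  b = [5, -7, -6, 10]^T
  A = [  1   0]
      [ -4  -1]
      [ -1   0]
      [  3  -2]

Infeasible (no feasible solution exists)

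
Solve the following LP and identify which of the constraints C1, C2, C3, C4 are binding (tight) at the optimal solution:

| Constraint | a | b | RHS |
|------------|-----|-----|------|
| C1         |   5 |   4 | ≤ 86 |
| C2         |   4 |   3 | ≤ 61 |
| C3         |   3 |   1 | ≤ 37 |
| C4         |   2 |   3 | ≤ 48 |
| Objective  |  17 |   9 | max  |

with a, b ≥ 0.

At a = 10, b = 7, compute slack b - a·x for each constraint:
  C1: 86 − 78 = 8  (slack)
  C2: 61 − 61 = 0  (binding)
  C3: 37 − 37 = 0  (binding)
  C4: 48 − 41 = 7  (slack)

Optimal: a = 10, b = 7
Binding: C2, C3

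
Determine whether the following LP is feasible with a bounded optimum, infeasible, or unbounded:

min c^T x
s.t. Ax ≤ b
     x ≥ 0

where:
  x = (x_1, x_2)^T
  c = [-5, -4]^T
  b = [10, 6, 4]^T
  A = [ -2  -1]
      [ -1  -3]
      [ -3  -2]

Unbounded (objective can decrease without bound)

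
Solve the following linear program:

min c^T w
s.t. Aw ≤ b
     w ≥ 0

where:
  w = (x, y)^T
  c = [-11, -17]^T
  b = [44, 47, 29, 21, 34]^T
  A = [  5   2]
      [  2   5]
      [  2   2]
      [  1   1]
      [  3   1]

Evaluate the objective at each vertex of the feasible region:
  z(0, 0) = 0
  z(8.8, 0) = -96.8
  z(6, 7) = -185  ←
  z(0, 9.4) = -159.8
The minimum is at x = 6, y = 7.

x = 6, y = 7, z = -185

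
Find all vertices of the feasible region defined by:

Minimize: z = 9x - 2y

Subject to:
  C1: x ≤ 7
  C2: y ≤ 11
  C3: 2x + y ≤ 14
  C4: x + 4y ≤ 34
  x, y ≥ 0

(0, 0), (7, 0), (3.143, 7.714), (0, 8.5)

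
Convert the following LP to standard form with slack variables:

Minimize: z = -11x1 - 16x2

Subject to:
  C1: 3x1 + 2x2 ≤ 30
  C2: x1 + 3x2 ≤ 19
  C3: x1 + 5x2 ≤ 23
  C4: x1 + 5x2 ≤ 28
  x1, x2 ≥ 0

min z = -11x1 - 16x2

s.t.
  3x1 + 2x2 + s1 = 30
  x1 + 3x2 + s2 = 19
  x1 + 5x2 + s3 = 23
  x1 + 5x2 + s4 = 28
  x1, x2, s1, s2, s3, s4 ≥ 0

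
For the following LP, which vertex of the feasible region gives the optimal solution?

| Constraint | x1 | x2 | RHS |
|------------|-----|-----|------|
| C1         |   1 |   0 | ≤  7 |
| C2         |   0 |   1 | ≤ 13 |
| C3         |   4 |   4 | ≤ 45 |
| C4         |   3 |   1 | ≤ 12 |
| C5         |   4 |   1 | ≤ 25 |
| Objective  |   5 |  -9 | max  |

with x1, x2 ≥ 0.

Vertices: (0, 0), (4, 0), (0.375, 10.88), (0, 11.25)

Evaluate the objective at each vertex of the feasible region:
  z(0, 0) = 0
  z(4, 0) = 20  ←
  z(0.375, 10.88) = -96
  z(0, 11.25) = -101.2
The maximum is at x1 = 4, x2 = 0.

(4, 0)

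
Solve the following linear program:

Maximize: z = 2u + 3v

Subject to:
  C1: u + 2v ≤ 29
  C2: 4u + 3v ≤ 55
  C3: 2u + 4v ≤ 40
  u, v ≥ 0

Evaluate the objective at each vertex of the feasible region:
  z(0, 0) = 0
  z(13.75, 0) = 27.5
  z(10, 5) = 35  ←
  z(0, 10) = 30
The maximum is at u = 10, v = 5.

u = 10, v = 5, z = 35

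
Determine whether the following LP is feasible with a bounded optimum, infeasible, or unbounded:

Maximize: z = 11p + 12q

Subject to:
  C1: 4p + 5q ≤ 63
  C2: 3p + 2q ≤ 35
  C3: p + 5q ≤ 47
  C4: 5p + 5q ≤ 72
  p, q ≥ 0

Feasible with a bounded optimal solution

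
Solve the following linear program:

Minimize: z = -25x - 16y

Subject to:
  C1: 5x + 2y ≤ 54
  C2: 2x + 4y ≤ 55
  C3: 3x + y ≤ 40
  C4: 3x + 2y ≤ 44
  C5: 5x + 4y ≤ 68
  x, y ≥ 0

Evaluate the objective at each vertex of the feasible region:
  z(0, 0) = 0
  z(10.8, 0) = -270
  z(8, 7) = -312  ←
  z(4.333, 11.58) = -293.7
  z(0, 13.75) = -220
The minimum is at x = 8, y = 7.

x = 8, y = 7, z = -312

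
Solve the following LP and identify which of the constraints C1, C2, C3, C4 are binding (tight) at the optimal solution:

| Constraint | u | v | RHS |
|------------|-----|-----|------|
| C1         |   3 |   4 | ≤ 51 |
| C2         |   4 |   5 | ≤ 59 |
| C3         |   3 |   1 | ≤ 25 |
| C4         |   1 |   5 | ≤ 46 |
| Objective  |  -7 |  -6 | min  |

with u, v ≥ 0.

At u = 6, v = 7, compute slack b - a·x for each constraint:
  C1: 51 − 46 = 5  (slack)
  C2: 59 − 59 = 0  (binding)
  C3: 25 − 25 = 0  (binding)
  C4: 46 − 41 = 5  (slack)

Optimal: u = 6, v = 7
Binding: C2, C3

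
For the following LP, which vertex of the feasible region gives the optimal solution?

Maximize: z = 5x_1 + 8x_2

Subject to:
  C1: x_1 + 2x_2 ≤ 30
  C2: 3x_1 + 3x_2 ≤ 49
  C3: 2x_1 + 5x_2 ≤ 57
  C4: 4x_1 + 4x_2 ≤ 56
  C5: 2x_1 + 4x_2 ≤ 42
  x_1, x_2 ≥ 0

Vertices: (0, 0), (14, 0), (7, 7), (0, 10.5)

Evaluate the objective at each vertex of the feasible region:
  z(0, 0) = 0
  z(14, 0) = 70
  z(7, 7) = 91  ←
  z(0, 10.5) = 84
The maximum is at x_1 = 7, x_2 = 7.

(7, 7)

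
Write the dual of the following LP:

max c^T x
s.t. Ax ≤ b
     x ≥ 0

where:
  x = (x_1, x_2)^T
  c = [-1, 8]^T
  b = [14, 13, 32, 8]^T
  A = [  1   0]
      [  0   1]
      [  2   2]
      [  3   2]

Primal max cᵀx s.t. Ax ≤ b, x ≥ 0  →  Dual min bᵀy s.t. Aᵀy ≥ c, y ≥ 0.

Minimize: z = 14y1 + 13y2 + 32y3 + 8y4

Subject to:
  y1 + 2y3 + 3y4 ≥ -1
  y2 + 2y3 + 2y4 ≥ 8
  y1, y2, y3, y4 ≥ 0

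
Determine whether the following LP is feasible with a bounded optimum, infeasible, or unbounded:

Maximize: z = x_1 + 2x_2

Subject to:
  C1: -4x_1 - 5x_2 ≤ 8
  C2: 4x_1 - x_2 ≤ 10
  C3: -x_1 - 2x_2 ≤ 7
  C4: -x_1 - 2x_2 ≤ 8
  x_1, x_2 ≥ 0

Unbounded (objective can increase without bound)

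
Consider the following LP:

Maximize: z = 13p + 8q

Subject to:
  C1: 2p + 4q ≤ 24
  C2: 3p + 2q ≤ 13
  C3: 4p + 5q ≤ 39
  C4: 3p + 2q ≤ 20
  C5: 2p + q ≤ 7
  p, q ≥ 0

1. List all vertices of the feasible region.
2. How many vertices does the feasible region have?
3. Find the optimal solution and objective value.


1. (0, 0), (3.5, 0), (1, 5), (0.5, 5.75), (0, 6)
2. 5
3. p = 1, q = 5, z = 53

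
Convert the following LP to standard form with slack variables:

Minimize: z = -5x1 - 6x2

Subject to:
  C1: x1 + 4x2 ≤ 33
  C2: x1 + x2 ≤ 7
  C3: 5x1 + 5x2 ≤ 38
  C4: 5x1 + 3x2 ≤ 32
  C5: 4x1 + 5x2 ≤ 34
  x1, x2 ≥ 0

min z = -5x1 - 6x2

s.t.
  x1 + 4x2 + s1 = 33
  x1 + x2 + s2 = 7
  5x1 + 5x2 + s3 = 38
  5x1 + 3x2 + s4 = 32
  4x1 + 5x2 + s5 = 34
  x1, x2, s1, s2, s3, s4, s5 ≥ 0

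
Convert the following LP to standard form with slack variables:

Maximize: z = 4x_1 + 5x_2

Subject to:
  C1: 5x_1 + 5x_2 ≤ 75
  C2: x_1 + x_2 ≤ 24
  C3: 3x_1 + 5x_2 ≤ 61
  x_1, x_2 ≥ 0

max z = 4x_1 + 5x_2

s.t.
  5x_1 + 5x_2 + s1 = 75
  x_1 + x_2 + s2 = 24
  3x_1 + 5x_2 + s3 = 61
  x_1, x_2, s1, s2, s3 ≥ 0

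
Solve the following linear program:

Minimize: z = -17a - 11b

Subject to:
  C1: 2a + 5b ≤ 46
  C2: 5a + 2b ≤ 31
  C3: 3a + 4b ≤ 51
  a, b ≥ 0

Evaluate the objective at each vertex of the feasible region:
  z(0, 0) = 0
  z(6.2, 0) = -105.4
  z(3, 8) = -139  ←
  z(0, 9.2) = -101.2
The minimum is at a = 3, b = 8.

a = 3, b = 8, z = -139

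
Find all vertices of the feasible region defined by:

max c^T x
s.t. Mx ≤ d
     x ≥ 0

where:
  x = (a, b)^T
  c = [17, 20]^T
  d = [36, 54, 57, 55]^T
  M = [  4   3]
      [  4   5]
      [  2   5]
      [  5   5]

(0, 0), (9, 0), (3, 8), (1, 10), (0, 10.8)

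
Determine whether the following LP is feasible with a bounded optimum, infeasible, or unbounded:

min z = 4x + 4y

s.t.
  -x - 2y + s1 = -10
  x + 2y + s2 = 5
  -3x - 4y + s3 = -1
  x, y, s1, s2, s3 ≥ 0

Infeasible (no feasible solution exists)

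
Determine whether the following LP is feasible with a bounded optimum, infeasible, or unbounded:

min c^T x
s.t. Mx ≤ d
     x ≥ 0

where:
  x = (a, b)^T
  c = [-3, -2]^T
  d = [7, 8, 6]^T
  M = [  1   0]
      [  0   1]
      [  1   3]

Feasible with a bounded optimal solution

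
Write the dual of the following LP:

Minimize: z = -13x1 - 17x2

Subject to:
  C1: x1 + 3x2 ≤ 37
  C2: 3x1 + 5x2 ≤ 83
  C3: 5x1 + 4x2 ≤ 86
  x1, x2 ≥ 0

Primal min cᵀx s.t. Ax ≤ b, x ≥ 0  →  Dual max −bᵀy s.t. Aᵀy ≥ −c, y ≥ 0.

Maximize: z = -37y1 - 83y2 - 86y3

Subject to:
  y1 + 3y2 + 5y3 ≥ 13
  3y1 + 5y2 + 4y3 ≥ 17
  y1, y2, y3 ≥ 0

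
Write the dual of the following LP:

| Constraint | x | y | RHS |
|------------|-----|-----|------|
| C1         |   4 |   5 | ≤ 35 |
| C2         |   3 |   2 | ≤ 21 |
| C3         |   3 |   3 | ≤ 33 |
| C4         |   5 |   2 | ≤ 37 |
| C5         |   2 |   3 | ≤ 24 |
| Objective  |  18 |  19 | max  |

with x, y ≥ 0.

Primal max cᵀx s.t. Ax ≤ b, x ≥ 0  →  Dual min bᵀy s.t. Aᵀy ≥ c, y ≥ 0.

Minimize: z = 35y1 + 21y2 + 33y3 + 37y4 + 24y5

Subject to:
  4y1 + 3y2 + 3y3 + 5y4 + 2y5 ≥ 18
  5y1 + 2y2 + 3y3 + 2y4 + 3y5 ≥ 19
  y1, y2, y3, y4, y5 ≥ 0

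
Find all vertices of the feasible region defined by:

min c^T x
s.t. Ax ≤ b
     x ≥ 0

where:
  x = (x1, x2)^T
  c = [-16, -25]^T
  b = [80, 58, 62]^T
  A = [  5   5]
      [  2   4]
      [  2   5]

(0, 0), (16, 0), (6, 10), (0, 12.4)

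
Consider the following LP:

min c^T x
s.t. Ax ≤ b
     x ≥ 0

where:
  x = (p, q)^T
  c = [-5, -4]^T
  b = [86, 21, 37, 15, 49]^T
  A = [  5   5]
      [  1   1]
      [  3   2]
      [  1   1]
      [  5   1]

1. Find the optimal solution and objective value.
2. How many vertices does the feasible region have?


1. p = 7, q = 8, z = -67
2. 5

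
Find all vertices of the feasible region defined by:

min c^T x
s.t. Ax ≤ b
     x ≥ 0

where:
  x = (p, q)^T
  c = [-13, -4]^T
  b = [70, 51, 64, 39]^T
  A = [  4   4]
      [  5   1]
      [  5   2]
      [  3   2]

(0, 0), (10.2, 0), (9, 6), (4, 13.5), (0, 17.5)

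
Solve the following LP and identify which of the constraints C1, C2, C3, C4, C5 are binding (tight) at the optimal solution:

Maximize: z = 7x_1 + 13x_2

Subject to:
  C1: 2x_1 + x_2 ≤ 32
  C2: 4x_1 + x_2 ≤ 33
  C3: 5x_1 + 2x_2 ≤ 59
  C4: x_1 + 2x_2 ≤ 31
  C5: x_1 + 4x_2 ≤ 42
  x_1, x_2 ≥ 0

At x_1 = 6, x_2 = 9, compute slack b - a·x for each constraint:
  C1: 32 − 21 = 11  (slack)
  C2: 33 − 33 = 0  (binding)
  C3: 59 − 48 = 11  (slack)
  C4: 31 − 24 = 7  (slack)
  C5: 42 − 42 = 0  (binding)

Optimal: x_1 = 6, x_2 = 9
Binding: C2, C5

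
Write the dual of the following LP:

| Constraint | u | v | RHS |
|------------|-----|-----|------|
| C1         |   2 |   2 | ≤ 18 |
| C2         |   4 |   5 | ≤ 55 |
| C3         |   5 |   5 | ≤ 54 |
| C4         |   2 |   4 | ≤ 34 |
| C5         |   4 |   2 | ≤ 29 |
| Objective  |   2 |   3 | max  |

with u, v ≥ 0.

Primal max cᵀx s.t. Ax ≤ b, x ≥ 0  →  Dual min bᵀy s.t. Aᵀy ≥ c, y ≥ 0.

Minimize: z = 18y1 + 55y2 + 54y3 + 34y4 + 29y5

Subject to:
  2y1 + 4y2 + 5y3 + 2y4 + 4y5 ≥ 2
  2y1 + 5y2 + 5y3 + 4y4 + 2y5 ≥ 3
  y1, y2, y3, y4, y5 ≥ 0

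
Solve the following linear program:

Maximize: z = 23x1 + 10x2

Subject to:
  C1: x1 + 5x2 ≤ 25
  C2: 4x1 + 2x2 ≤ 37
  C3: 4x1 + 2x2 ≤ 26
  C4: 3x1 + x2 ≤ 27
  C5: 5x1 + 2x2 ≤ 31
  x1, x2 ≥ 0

Evaluate the objective at each vertex of the feasible region:
  z(0, 0) = 0
  z(6.2, 0) = 142.6
  z(5, 3) = 145  ←
  z(4.444, 4.111) = 143.3
  z(0, 5) = 50
The maximum is at x1 = 5, x2 = 3.

x1 = 5, x2 = 3, z = 145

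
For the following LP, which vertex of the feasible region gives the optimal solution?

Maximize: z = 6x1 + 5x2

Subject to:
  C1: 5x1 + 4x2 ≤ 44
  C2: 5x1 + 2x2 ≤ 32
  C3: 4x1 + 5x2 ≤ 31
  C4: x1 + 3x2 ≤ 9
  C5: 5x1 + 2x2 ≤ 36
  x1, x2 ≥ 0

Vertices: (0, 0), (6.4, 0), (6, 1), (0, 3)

Evaluate the objective at each vertex of the feasible region:
  z(0, 0) = 0
  z(6.4, 0) = 38.4
  z(6, 1) = 41  ←
  z(0, 3) = 15
The maximum is at x1 = 6, x2 = 1.

(6, 1)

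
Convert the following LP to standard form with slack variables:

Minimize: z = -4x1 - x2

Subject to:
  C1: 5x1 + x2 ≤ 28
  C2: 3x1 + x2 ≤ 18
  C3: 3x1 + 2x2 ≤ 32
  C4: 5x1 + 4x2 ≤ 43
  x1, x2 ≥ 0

min z = -4x1 - x2

s.t.
  5x1 + x2 + s1 = 28
  3x1 + x2 + s2 = 18
  3x1 + 2x2 + s3 = 32
  5x1 + 4x2 + s4 = 43
  x1, x2, s1, s2, s3, s4 ≥ 0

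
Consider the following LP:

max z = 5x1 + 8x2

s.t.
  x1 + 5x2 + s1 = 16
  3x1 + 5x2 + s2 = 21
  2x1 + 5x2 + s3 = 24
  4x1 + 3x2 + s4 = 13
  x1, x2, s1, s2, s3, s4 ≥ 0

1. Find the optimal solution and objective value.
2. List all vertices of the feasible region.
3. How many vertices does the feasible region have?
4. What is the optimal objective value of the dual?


1. x1 = 1, x2 = 3, z = 29
2. (0, 0), (3.25, 0), (1, 3), (0, 3.2)
3. 4
4. 29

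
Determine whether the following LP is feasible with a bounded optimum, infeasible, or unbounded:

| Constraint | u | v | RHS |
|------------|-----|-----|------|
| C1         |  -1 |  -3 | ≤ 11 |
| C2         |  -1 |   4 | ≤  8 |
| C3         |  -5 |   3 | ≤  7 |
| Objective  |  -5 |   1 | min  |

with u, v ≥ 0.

Unbounded (objective can decrease without bound)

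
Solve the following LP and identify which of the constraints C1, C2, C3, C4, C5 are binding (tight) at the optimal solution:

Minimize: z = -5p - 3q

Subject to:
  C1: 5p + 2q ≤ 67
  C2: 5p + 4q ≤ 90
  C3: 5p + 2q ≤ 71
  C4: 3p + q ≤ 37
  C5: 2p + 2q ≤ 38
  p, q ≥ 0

At p = 9, q = 10, compute slack b - a·x for each constraint:
  C1: 67 − 65 = 2  (slack)
  C2: 90 − 85 = 5  (slack)
  C3: 71 − 65 = 6  (slack)
  C4: 37 − 37 = 0  (binding)
  C5: 38 − 38 = 0  (binding)

Optimal: p = 9, q = 10
Binding: C4, C5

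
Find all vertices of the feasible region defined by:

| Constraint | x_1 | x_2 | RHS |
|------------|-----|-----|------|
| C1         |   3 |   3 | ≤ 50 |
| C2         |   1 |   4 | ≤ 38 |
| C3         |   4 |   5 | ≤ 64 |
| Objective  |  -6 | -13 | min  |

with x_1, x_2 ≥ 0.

(0, 0), (16, 0), (6, 8), (0, 9.5)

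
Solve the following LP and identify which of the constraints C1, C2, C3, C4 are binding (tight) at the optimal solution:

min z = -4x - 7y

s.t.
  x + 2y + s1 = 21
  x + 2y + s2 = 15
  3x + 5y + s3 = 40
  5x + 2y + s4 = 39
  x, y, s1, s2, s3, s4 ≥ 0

At x = 5, y = 5, compute slack b - a·x for each constraint:
  C1: 21 − 15 = 6  (slack)
  C2: 15 − 15 = 0  (binding)
  C3: 40 − 40 = 0  (binding)
  C4: 39 − 35 = 4  (slack)

Optimal: x = 5, y = 5
Binding: C2, C3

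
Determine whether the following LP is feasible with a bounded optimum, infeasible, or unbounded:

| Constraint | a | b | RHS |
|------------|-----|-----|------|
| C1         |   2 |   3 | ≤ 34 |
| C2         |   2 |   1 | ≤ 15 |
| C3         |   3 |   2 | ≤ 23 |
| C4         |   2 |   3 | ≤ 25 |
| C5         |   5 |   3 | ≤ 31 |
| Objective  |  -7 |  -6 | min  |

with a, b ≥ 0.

Feasible with a bounded optimal solution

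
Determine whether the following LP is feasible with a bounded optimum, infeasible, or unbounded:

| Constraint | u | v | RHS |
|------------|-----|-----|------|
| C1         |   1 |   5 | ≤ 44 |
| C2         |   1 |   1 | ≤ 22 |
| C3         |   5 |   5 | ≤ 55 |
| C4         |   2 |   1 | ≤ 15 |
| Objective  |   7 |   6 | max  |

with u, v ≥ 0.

Feasible with a bounded optimal solution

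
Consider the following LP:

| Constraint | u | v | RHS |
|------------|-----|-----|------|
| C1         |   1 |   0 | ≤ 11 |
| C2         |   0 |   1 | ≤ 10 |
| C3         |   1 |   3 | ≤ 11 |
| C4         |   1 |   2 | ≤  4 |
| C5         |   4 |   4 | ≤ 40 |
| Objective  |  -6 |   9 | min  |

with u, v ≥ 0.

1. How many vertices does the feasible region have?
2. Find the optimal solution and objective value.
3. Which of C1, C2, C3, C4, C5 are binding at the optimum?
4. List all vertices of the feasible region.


1. 3
2. u = 4, v = 0, z = -24
3. C4
4. (0, 0), (4, 0), (0, 2)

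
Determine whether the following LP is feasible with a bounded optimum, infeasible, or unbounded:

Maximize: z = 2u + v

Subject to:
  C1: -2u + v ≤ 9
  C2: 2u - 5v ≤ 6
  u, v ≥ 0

Unbounded (objective can increase without bound)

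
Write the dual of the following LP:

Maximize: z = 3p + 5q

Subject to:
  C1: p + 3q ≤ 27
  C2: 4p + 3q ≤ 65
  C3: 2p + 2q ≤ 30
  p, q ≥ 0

Primal max cᵀx s.t. Ax ≤ b, x ≥ 0  →  Dual min bᵀy s.t. Aᵀy ≥ c, y ≥ 0.

Minimize: z = 27y1 + 65y2 + 30y3

Subject to:
  y1 + 4y2 + 2y3 ≥ 3
  3y1 + 3y2 + 2y3 ≥ 5
  y1, y2, y3 ≥ 0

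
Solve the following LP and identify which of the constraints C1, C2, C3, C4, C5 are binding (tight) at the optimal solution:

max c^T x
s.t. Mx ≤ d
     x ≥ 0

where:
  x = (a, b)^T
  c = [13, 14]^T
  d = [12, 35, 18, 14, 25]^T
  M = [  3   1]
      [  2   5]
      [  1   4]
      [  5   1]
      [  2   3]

At a = 2, b = 4, compute slack b - a·x for each constraint:
  C1: 12 − 10 = 2  (slack)
  C2: 35 − 24 = 11  (slack)
  C3: 18 − 18 = 0  (binding)
  C4: 14 − 14 = 0  (binding)
  C5: 25 − 16 = 9  (slack)

Optimal: a = 2, b = 4
Binding: C3, C4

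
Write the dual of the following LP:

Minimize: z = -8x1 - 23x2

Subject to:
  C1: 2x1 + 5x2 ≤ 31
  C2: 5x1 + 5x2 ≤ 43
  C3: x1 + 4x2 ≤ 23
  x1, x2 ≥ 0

Primal min cᵀx s.t. Ax ≤ b, x ≥ 0  →  Dual max −bᵀy s.t. Aᵀy ≥ −c, y ≥ 0.

Maximize: z = -31y1 - 43y2 - 23y3

Subject to:
  2y1 + 5y2 + y3 ≥ 8
  5y1 + 5y2 + 4y3 ≥ 23
  y1, y2, y3 ≥ 0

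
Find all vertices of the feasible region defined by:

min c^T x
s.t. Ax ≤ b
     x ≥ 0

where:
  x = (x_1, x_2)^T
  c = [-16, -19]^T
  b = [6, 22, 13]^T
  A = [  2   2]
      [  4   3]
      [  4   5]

(0, 0), (3, 0), (2, 1), (0, 2.6)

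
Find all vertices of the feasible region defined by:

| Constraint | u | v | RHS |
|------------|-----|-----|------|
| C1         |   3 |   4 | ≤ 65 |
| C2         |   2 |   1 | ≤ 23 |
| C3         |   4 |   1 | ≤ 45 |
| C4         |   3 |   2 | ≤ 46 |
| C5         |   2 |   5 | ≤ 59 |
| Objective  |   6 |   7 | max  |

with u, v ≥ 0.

(0, 0), (11.25, 0), (11, 1), (7, 9), (0, 11.8)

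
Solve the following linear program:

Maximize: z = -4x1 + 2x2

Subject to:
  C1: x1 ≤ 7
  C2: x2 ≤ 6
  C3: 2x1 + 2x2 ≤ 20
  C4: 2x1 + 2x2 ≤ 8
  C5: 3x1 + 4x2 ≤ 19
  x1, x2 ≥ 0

Evaluate the objective at each vertex of the feasible region:
  z(0, 0) = 0
  z(4, 0) = -16
  z(0, 4) = 8  ←
The maximum is at x1 = 0, x2 = 4.

x1 = 0, x2 = 4, z = 8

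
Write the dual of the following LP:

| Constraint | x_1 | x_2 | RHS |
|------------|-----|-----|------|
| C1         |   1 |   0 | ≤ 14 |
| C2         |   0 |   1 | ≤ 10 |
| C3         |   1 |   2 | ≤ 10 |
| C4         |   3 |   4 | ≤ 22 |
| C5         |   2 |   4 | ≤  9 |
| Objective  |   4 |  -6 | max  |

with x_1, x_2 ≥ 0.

Primal max cᵀx s.t. Ax ≤ b, x ≥ 0  →  Dual min bᵀy s.t. Aᵀy ≥ c, y ≥ 0.

Minimize: z = 14y1 + 10y2 + 10y3 + 22y4 + 9y5

Subject to:
  y1 + y3 + 3y4 + 2y5 ≥ 4
  y2 + 2y3 + 4y4 + 4y5 ≥ -6
  y1, y2, y3, y4, y5 ≥ 0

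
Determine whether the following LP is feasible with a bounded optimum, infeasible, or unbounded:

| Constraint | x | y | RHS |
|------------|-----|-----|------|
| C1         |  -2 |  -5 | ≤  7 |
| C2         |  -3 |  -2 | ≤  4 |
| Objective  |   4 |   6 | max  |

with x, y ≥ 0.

Unbounded (objective can increase without bound)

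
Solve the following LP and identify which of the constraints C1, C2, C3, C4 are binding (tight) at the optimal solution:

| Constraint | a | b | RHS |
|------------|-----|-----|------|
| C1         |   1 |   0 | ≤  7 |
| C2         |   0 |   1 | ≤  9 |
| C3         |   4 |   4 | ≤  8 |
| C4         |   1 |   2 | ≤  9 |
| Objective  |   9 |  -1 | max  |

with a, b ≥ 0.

At a = 2, b = 0, compute slack b - a·x for each constraint:
  C1: 7 − 2 = 5  (slack)
  C2: 9 − 0 = 9  (slack)
  C3: 8 − 8 = 0  (binding)
  C4: 9 − 2 = 7  (slack)

Optimal: a = 2, b = 0
Binding: C3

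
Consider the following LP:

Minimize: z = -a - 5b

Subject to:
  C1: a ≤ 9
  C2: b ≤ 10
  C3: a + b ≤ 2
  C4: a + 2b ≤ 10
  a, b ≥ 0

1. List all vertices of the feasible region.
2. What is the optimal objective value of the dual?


1. (0, 0), (2, 0), (0, 2)
2. -10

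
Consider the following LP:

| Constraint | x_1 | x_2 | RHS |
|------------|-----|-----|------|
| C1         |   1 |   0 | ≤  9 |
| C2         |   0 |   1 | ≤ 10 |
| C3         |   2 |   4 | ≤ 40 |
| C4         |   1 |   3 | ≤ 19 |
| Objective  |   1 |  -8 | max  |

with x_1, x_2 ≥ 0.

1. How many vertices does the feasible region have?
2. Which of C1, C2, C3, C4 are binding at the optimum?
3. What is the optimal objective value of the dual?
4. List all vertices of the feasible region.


1. 4
2. C1
3. 9
4. (0, 0), (9, 0), (9, 3.333), (0, 6.333)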